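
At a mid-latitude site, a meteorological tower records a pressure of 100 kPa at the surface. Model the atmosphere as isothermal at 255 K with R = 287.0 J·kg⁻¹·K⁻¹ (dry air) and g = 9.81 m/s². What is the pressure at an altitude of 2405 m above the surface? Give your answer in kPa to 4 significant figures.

P ≈ 72.44 kPa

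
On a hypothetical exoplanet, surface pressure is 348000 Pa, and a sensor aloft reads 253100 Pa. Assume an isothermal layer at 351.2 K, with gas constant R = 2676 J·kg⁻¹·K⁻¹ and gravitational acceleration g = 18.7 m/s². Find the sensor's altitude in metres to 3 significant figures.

Scale height: H = RT/g = 2676 × 351.2 / 18.7 = 50257 m.
Invert the barometric formula: z = H ln(P₀/P).
P₀/P = 348000/253100 = 1.3750; ln(1.3750) = 0.31845.
z = 50257 × 0.31845 = 16004 m.

z ≈ 16000 m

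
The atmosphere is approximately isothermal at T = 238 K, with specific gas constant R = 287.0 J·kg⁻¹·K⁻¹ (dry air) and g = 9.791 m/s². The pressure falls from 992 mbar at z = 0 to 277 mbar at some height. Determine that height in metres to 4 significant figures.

Scale height: H = RT/g = 287.0 × 238 / 9.791 = 6976.4 m.
Invert the barometric formula: z = H ln(P₀/P).
P₀/P = 992/277 = 3.5812; ln(3.5812) = 1.2757.
z = 6976.4 × 1.2757 = 8899.8 m.

z ≈ 8900 m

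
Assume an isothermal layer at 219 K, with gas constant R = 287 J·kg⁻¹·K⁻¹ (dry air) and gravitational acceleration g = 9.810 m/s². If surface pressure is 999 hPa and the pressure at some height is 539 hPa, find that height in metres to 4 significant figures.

Scale height: H = RT/g = 287 × 219 / 9.810 = 6407.0 m.
Invert the barometric formula: z = H ln(P₀/P).
P₀/P = 999/539 = 1.8534; ln(1.8534) = 0.61702.
z = 6407.0 × 0.61702 = 3953.2 m.

z ≈ 3953 m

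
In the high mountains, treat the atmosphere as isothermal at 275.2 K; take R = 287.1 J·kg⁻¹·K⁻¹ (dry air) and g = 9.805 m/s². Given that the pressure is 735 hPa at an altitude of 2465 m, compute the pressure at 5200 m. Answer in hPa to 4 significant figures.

Scale height: H = RT/g = 287.1 × 275.2 / 9.805 = 8058.1 m.
Between two levels, P₂ = P₁ exp(−Δz/H) with Δz = z₂ − z₁.
Δz = 5200.0 − 2465.0 = 2735.0 m; Δz/H = 2735.0/8058.1 = 0.33941.
P₂ = 735 × exp(−0.33941) = 735 × 0.71219 = 523.46 hPa.

P ≈ 523.5 hPa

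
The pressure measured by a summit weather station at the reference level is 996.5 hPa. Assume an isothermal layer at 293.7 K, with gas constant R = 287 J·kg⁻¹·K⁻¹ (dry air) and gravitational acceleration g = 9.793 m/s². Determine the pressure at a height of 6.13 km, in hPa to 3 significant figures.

Scale height: H = RT/g = 287 × 293.7 / 9.793 = 8607.4 m.
Barometric formula: P = P₀ exp(−z/H).
z/H = 6130.0/8607.4 = 0.71218; exp(−0.71218) = 0.49057.
P = 996.5 × 0.49057 = 488.85 hPa.

P ≈ 489 hPa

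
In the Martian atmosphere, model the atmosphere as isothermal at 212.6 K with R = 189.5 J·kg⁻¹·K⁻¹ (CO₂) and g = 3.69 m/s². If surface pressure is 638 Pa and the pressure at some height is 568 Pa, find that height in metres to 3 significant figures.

z ≈ 1270 m

Scale height: H = RT/g = 189.5 × 212.6 / 3.69 = 10918 m.
Invert the barometric formula: z = H ln(P₀/P).
P₀/P = 638/568 = 1.1232; ln(1.1232) = 0.11618.
z = 10918 × 0.11618 = 1268.5 m.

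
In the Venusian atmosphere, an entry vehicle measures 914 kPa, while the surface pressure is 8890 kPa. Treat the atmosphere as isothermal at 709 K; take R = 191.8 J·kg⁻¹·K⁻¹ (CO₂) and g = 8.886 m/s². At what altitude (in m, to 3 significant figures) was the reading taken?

Scale height: H = RT/g = 191.8 × 709 / 8.886 = 15303 m.
Invert the barometric formula: z = H ln(P₀/P).
P₀/P = 8890/914 = 9.7265; ln(9.7265) = 2.2749.
z = 15303 × 2.2749 = 34813 m.

z ≈ 34800 m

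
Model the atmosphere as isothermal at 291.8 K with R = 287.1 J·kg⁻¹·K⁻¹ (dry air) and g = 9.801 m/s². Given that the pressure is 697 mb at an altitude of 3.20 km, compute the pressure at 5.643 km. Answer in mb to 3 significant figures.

P ≈ 524 mb

Scale height: H = RT/g = 287.1 × 291.8 / 9.801 = 8547.7 m.
Between two levels, P₂ = P₁ exp(−Δz/H) with Δz = z₂ − z₁.
Δz = 5643.0 − 3200.0 = 2443.0 m; Δz/H = 2443.0/8547.7 = 0.28581.
P₂ = 697 × exp(−0.28581) = 697 × 0.75141 = 523.73 mb.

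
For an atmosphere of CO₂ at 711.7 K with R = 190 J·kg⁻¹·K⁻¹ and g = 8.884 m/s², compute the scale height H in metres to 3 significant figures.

The scale height of an isothermal atmosphere is H = RT/g.
H = 190 × 711.7 / 8.884 = 135220/8.884 = 15221 m.

H ≈ 15200 m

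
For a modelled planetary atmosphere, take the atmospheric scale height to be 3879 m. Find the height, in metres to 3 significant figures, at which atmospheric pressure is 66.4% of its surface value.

Set P/P₀ = exp(−z/H) = 0.664, so z = −H ln(0.664).
−ln(0.664) = 0.40947; z = 3879.0 × 0.40947 = 1588.3 m.

z ≈ 1590 m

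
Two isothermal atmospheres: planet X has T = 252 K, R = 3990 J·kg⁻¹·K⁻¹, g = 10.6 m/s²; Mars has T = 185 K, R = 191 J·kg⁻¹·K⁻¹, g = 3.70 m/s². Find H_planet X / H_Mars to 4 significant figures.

H_planet X/H_Mars ≈ 9.933

H = RT/g for each body.
H_planet X = 3990 × 252 / 10.6 = 94857 m.
H_Mars = 191 × 185 / 3.70 = 9550.0 m.
H_planet X/H_Mars = 94857/9550.0 = 9.9327.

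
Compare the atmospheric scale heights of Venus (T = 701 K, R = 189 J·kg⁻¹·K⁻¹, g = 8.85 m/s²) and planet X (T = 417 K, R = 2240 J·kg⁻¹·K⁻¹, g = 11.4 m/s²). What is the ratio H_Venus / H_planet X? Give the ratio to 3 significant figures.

H_Venus/H_planet X ≈ 0.183

H = RT/g for each body.
H_Venus = 189 × 701 / 8.85 = 14971 m.
H_planet X = 2240 × 417 / 11.4 = 81937 m.
H_Venus/H_planet X = 14971/81937 = 0.18271.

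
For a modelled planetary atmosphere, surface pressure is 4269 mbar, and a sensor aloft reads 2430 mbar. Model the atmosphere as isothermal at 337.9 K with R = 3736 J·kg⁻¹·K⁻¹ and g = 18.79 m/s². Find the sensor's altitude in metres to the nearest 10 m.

z ≈ 37860 m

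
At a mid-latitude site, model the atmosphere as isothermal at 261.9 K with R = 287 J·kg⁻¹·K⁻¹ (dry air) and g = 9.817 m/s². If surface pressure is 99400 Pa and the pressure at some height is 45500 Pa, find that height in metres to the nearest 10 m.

z ≈ 5980 m

Scale height: H = RT/g = 287 × 261.9 / 9.817 = 7656.6 m.
Invert the barometric formula: z = H ln(P₀/P).
P₀/P = 99400/45500 = 2.1846; ln(2.1846) = 0.78143.
z = 7656.6 × 0.78143 = 5983.1 m.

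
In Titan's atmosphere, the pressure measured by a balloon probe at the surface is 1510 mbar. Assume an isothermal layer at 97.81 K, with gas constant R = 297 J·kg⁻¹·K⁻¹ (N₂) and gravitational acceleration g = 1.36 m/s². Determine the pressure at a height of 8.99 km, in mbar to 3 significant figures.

P ≈ 991 mbar

Scale height: H = RT/g = 297 × 97.81 / 1.36 = 21360 m.
Barometric formula: P = P₀ exp(−z/H).
z/H = 8990.0/21360 = 0.42088; exp(−0.42088) = 0.65647.
P = 1510 × 0.65647 = 991.27 mbar.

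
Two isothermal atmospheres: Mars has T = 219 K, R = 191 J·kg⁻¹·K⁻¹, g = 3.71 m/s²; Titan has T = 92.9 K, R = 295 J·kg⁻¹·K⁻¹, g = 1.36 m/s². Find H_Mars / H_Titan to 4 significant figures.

H = RT/g for each body.
H_Mars = 191 × 219 / 3.71 = 11275 m.
H_Titan = 295 × 92.9 / 1.36 = 20151 m.
H_Mars/H_Titan = 11275/20151 = 0.55953.

H_Mars/H_Titan ≈ 0.5595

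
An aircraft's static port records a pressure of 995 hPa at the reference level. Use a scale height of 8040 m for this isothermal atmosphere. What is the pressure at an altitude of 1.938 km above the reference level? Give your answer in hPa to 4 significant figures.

P ≈ 781.9 hPa

Barometric formula: P = P₀ exp(−z/H).
z/H = 1938.0/8040.0 = 0.24104; exp(−0.24104) = 0.78581.
P = 995 × 0.78581 = 781.88 hPa.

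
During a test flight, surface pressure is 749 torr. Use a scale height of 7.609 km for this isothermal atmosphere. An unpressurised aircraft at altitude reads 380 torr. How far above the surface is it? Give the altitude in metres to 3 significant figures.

z ≈ 5160 m

Invert the barometric formula: z = H ln(P₀/P).
P₀/P = 749/380 = 1.9711; ln(1.9711) = 0.67859.
z = 7609.0 × 0.67859 = 5163.4 m.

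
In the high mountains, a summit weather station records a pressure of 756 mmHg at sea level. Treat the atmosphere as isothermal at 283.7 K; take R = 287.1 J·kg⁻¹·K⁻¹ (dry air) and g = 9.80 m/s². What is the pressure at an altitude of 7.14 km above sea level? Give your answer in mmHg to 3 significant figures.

P ≈ 320 mmHg

Scale height: H = RT/g = 287.1 × 283.7 / 9.80 = 8311.3 m.
Barometric formula: P = P₀ exp(−z/H).
z/H = 7140.0/8311.3 = 0.85907; exp(−0.85907) = 0.42356.
P = 756 × 0.42356 = 320.21 mmHg.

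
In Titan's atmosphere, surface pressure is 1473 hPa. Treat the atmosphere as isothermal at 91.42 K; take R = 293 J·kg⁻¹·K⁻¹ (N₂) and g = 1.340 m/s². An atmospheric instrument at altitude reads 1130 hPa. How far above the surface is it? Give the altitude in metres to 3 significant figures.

z ≈ 5300 m

Scale height: H = RT/g = 293 × 91.42 / 1.340 = 19990 m.
Invert the barometric formula: z = H ln(P₀/P).
P₀/P = 1473/1130 = 1.3035; ln(1.3035) = 0.26505.
z = 19990 × 0.26505 = 5298.3 m.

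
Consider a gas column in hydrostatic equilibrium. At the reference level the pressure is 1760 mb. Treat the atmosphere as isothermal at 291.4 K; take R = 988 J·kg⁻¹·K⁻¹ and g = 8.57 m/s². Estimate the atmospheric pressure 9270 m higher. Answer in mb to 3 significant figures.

P ≈ 1340 mb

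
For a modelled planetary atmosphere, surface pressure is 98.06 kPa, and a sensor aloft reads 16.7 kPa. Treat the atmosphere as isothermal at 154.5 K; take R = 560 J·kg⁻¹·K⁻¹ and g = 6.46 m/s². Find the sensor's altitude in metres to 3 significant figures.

z ≈ 23700 m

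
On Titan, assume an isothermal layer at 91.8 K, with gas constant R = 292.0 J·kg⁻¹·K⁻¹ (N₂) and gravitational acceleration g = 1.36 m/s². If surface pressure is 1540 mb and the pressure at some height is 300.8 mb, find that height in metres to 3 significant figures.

z ≈ 32200 m

Scale height: H = RT/g = 292.0 × 91.8 / 1.36 = 19710 m.
Invert the barometric formula: z = H ln(P₀/P).
P₀/P = 1540/300.8 = 5.1197; ln(5.1197) = 1.6331.
z = 19710 × 1.6331 = 32188 m.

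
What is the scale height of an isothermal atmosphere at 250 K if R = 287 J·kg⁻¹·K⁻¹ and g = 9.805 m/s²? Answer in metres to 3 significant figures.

The scale height of an isothermal atmosphere is H = RT/g.
H = 287 × 250 / 9.805 = 71750/9.805 = 7317.7 m.

H ≈ 7320 m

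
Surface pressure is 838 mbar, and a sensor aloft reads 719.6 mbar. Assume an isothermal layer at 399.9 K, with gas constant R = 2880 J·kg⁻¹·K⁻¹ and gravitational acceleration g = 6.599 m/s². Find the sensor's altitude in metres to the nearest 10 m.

Scale height: H = RT/g = 2880 × 399.9 / 6.599 = 174530 m.
Invert the barometric formula: z = H ln(P₀/P).
P₀/P = 838/719.6 = 1.1645; ln(1.1645) = 0.15229.
z = 174530 × 0.15229 = 26579 m.

z ≈ 26580 m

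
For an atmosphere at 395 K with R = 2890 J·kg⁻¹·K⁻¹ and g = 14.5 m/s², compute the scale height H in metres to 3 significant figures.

H ≈ 78700 m

The scale height of an isothermal atmosphere is H = RT/g.
H = 2890 × 395 / 14.5 = 1141600/14.5 = 78731 m.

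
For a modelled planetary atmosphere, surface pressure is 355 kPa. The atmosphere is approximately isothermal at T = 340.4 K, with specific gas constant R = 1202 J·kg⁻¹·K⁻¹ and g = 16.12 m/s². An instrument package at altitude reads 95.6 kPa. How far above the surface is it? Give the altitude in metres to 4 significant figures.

z ≈ 33300 m

Scale height: H = RT/g = 1202 × 340.4 / 16.12 = 25382 m.
Invert the barometric formula: z = H ln(P₀/P).
P₀/P = 355/95.6 = 3.7134; ln(3.7134) = 1.3119.
z = 25382 × 1.3119 = 33299 m.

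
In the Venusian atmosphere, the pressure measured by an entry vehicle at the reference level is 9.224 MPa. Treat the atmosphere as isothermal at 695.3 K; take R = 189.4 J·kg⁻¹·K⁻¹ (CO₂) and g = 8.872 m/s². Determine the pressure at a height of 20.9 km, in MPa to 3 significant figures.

P ≈ 2.26 MPa

Scale height: H = RT/g = 189.4 × 695.3 / 8.872 = 14843 m.
Barometric formula: P = P₀ exp(−z/H).
z/H = 20900/14843 = 1.4081; exp(−1.4081) = 0.24461.
P = 9.224 × 0.24461 = 2.2563 MPa.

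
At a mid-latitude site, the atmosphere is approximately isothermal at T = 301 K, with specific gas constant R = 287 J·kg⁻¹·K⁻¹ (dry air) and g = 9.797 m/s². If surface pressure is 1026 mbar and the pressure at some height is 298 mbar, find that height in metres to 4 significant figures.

Scale height: H = RT/g = 287 × 301 / 9.797 = 8817.7 m.
Invert the barometric formula: z = H ln(P₀/P).
P₀/P = 1026/298 = 3.4430; ln(3.4430) = 1.2363.
z = 8817.7 × 1.2363 = 10901 m.

z ≈ 10900 m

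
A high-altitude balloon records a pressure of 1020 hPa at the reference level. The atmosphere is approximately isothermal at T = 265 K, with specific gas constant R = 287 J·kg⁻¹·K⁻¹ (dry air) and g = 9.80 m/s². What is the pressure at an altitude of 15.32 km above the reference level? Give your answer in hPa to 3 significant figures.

P ≈ 142 hPa

Scale height: H = RT/g = 287 × 265 / 9.80 = 7760.7 m.
Barometric formula: P = P₀ exp(−z/H).
z/H = 15320/7760.7 = 1.9740; exp(−1.9740) = 0.13890.
P = 1020 × 0.13890 = 141.68 hPa.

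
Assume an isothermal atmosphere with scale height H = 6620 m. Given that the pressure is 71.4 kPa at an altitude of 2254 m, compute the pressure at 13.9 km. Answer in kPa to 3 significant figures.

Between two levels, P₂ = P₁ exp(−Δz/H) with Δz = z₂ − z₁.
Δz = 13900 − 2254.0 = 11646 m; Δz/H = 11646/6620.0 = 1.7592.
P₂ = 71.4 × exp(−1.7592) = 71.4 × 0.17218 = 12.294 kPa.

P ≈ 12.3 kPa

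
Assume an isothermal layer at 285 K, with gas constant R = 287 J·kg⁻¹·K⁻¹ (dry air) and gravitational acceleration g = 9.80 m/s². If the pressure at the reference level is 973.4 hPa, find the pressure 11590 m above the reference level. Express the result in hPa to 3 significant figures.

P ≈ 243 hPa

Scale height: H = RT/g = 287 × 285 / 9.80 = 8346.4 m.
Barometric formula: P = P₀ exp(−z/H).
z/H = 11590/8346.4 = 1.3886; exp(−1.3886) = 0.24942.
P = 973.4 × 0.24942 = 242.79 hPa.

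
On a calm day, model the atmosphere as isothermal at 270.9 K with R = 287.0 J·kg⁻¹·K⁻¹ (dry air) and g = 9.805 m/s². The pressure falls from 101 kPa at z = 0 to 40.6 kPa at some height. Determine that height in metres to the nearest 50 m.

z ≈ 7250 m

Scale height: H = RT/g = 287.0 × 270.9 / 9.805 = 7929.5 m.
Invert the barometric formula: z = H ln(P₀/P).
P₀/P = 101/40.6 = 2.4877; ln(2.4877) = 0.91136.
z = 7929.5 × 0.91136 = 7226.6 m.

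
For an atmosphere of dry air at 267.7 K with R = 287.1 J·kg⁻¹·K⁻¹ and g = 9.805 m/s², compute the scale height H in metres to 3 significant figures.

The scale height of an isothermal atmosphere is H = RT/g.
H = 287.1 × 267.7 / 9.805 = 76857/9.805 = 7838.6 m.

H ≈ 7840 m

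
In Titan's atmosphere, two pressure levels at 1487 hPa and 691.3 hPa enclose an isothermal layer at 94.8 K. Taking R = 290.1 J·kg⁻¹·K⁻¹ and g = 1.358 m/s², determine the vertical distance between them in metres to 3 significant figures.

Hypsometric equation: Δz = (R T̄/g) ln(P₁/P₂).
R T̄/g = 290.1 × 94.8 / 1.358 = 20251 m.
ln(1487/691.3) = ln(2.1510) = 0.76593.
Δz = 20251 × 0.76593 = 15511 m.

Δz ≈ 15500 m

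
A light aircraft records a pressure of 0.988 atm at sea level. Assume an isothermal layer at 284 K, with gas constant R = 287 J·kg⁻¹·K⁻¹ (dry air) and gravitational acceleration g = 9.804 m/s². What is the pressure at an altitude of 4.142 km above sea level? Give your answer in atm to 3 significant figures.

P ≈ 0.600 atm

Scale height: H = RT/g = 287 × 284 / 9.804 = 8313.7 m.
Barometric formula: P = P₀ exp(−z/H).
z/H = 4142.0/8313.7 = 0.49821; exp(−0.49821) = 0.60762.
P = 0.988 × 0.60762 = 0.60033 atm.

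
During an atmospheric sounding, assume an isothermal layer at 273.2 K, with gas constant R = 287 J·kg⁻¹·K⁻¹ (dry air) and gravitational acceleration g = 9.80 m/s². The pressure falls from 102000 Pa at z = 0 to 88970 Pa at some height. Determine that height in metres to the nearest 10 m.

z ≈ 1090 m

Scale height: H = RT/g = 287 × 273.2 / 9.80 = 8000.9 m.
Invert the barometric formula: z = H ln(P₀/P).
P₀/P = 102000/88970 = 1.1465; ln(1.1465) = 0.13671.
z = 8000.9 × 0.13671 = 1093.8 m.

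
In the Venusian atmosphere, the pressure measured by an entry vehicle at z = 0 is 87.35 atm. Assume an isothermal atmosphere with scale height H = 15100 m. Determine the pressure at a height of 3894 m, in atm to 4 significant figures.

Barometric formula: P = P₀ exp(−z/H).
z/H = 3894.0/15100 = 0.25788; exp(−0.25788) = 0.77269.
P = 87.35 × 0.77269 = 67.494 atm.

P ≈ 67.49 atm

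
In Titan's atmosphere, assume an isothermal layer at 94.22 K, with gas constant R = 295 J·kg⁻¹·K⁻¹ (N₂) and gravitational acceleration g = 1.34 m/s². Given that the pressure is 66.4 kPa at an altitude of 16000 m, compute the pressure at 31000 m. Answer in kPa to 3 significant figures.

P ≈ 32.2 kPa

Scale height: H = RT/g = 295 × 94.22 / 1.34 = 20742 m.
Between two levels, P₂ = P₁ exp(−Δz/H) with Δz = z₂ − z₁.
Δz = 31000 − 16000 = 15000 m; Δz/H = 15000/20742 = 0.72317.
P₂ = 66.4 × exp(−0.72317) = 66.4 × 0.48521 = 32.218 kPa.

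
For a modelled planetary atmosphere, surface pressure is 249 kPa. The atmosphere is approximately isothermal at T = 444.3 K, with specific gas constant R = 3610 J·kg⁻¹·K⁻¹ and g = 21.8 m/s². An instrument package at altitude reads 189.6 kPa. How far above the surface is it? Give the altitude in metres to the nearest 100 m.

z ≈ 20100 m

Scale height: H = RT/g = 3610 × 444.3 / 21.8 = 73574 m.
Invert the barometric formula: z = H ln(P₀/P).
P₀/P = 249/189.6 = 1.3133; ln(1.3133) = 0.27254.
z = 73574 × 0.27254 = 20052 m.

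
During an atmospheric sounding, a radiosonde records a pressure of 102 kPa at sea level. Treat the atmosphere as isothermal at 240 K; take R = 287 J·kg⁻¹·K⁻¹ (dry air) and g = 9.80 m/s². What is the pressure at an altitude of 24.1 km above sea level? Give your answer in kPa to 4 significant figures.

P ≈ 3.307 kPa

Scale height: H = RT/g = 287 × 240 / 9.80 = 7028.6 m.
Barometric formula: P = P₀ exp(−z/H).
z/H = 24100/7028.6 = 3.4288; exp(−3.4288) = 0.032426.
P = 102 × 0.032426 = 3.3075 kPa.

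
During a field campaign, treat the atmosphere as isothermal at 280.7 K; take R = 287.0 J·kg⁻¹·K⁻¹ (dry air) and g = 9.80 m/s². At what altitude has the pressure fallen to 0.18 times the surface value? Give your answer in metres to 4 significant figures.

Scale height: H = RT/g = 287.0 × 280.7 / 9.80 = 8220.5 m.
Set P/P₀ = exp(−z/H) = 0.18, so z = −H ln(0.18).
−ln(0.18) = 1.7148; z = 8220.5 × 1.7148 = 14097 m.

z ≈ 14100 m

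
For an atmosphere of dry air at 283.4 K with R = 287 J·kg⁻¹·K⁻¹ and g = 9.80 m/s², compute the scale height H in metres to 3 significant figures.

The scale height of an isothermal atmosphere is H = RT/g.
H = 287 × 283.4 / 9.80 = 81336/9.80 = 8299.6 m.

H ≈ 8300 m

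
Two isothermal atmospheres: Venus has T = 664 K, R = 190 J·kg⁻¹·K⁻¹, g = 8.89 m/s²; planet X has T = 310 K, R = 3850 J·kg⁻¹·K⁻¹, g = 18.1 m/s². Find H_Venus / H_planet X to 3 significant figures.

H_Venus/H_planet X ≈ 0.215

H = RT/g for each body.
H_Venus = 190 × 664 / 8.89 = 14191 m.
H_planet X = 3850 × 310 / 18.1 = 65939 m.
H_Venus/H_planet X = 14191/65939 = 0.21521.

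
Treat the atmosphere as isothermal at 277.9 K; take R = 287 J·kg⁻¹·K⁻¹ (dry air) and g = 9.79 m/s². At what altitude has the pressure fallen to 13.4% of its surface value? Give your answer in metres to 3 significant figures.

z ≈ 16400 m

Scale height: H = RT/g = 287 × 277.9 / 9.79 = 8146.8 m.
Set P/P₀ = exp(−z/H) = 0.134, so z = −H ln(0.134).
−ln(0.134) = 2.0099; z = 8146.8 × 2.0099 = 16374 m.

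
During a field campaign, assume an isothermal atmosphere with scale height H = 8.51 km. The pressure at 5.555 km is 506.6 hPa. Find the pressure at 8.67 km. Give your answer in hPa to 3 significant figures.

Between two levels, P₂ = P₁ exp(−Δz/H) with Δz = z₂ − z₁.
Δz = 8670.0 − 5555.0 = 3115.0 m; Δz/H = 3115.0/8510.0 = 0.36604.
P₂ = 506.6 × exp(−0.36604) = 506.6 × 0.69348 = 351.32 hPa.

P ≈ 351 hPa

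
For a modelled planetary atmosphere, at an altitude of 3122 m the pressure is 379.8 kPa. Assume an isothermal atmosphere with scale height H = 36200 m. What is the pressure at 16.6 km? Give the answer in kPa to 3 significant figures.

P ≈ 262 kPa

Between two levels, P₂ = P₁ exp(−Δz/H) with Δz = z₂ − z₁.
Δz = 16600 − 3122.0 = 13478 m; Δz/H = 13478/36200 = 0.37232.
P₂ = 379.8 × exp(−0.37232) = 379.8 × 0.68913 = 261.73 kPa.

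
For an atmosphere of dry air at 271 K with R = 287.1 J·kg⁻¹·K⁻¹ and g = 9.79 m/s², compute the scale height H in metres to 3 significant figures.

H ≈ 7950 m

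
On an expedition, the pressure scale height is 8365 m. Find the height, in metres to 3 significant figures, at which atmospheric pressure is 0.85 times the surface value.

z ≈ 1360 m

Set P/P₀ = exp(−z/H) = 0.85, so z = −H ln(0.85).
−ln(0.85) = 0.16252; z = 8365.0 × 0.16252 = 1359.5 m.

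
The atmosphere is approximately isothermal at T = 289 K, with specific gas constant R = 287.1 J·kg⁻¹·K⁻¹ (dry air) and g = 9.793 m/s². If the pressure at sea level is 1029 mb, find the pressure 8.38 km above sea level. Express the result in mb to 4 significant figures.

P ≈ 382.7 mb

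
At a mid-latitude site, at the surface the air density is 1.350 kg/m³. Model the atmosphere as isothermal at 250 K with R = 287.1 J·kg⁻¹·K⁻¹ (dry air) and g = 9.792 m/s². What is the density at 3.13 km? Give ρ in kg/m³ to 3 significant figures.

ρ ≈ 0.881 kg/m³

Scale height: H = RT/g = 287.1 × 250 / 9.792 = 7330.0 m.
In an isothermal atmosphere, density decays like pressure: ρ = ρ₀ exp(−z/H).
z/H = 3130.0/7330.0 = 0.42701; exp(−0.42701) = 0.65246.
ρ = 1.350 × 0.65246 = 0.88082 kg/m³.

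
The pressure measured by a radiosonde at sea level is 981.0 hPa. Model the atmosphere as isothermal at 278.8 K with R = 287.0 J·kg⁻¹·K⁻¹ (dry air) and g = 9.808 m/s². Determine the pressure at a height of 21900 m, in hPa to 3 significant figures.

P ≈ 67.0 hPa

Scale height: H = RT/g = 287.0 × 278.8 / 9.808 = 8158.2 m.
Barometric formula: P = P₀ exp(−z/H).
z/H = 21900/8158.2 = 2.6844; exp(−2.6844) = 0.068262.
P = 981.0 × 0.068262 = 66.965 hPa.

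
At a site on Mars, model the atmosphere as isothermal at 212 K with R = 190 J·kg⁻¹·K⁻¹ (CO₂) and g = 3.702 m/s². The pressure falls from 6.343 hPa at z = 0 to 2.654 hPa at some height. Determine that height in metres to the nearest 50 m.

z ≈ 9500 m

Scale height: H = RT/g = 190 × 212 / 3.702 = 10881 m.
Invert the barometric formula: z = H ln(P₀/P).
P₀/P = 6.343/2.654 = 2.3900; ln(2.3900) = 0.87129.
z = 10881 × 0.87129 = 9480.5 m.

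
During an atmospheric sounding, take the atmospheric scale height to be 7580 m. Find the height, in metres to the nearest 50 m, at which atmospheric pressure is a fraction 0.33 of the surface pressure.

z ≈ 8400 m

Set P/P₀ = exp(−z/H) = 0.33, so z = −H ln(0.33).
−ln(0.33) = 1.1087; z = 7580.0 × 1.1087 = 8403.9 m.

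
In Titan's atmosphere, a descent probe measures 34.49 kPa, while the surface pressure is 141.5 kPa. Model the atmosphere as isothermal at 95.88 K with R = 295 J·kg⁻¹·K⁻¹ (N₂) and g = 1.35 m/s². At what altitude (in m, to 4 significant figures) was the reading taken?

z ≈ 29580 m

Scale height: H = RT/g = 295 × 95.88 / 1.35 = 20952 m.
Invert the barometric formula: z = H ln(P₀/P).
P₀/P = 141.5/34.49 = 4.1026; ln(4.1026) = 1.4116.
z = 20952 × 1.4116 = 29576 m.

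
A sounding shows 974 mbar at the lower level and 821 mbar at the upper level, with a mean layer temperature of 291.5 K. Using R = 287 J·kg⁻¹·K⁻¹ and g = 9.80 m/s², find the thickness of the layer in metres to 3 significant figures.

Δz ≈ 1460 m

Hypsometric equation: Δz = (R T̄/g) ln(P₁/P₂).
R T̄/g = 287 × 291.5 / 9.80 = 8536.8 m.
ln(974/821) = ln(1.1864) = 0.17092.
Δz = 8536.8 × 0.17092 = 1459.1 m.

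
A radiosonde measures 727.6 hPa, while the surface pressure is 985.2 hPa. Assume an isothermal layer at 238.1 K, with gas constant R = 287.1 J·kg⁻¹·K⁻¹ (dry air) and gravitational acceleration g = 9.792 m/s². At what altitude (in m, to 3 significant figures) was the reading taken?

z ≈ 2120 m

Scale height: H = RT/g = 287.1 × 238.1 / 9.792 = 6981.1 m.
Invert the barometric formula: z = H ln(P₀/P).
P₀/P = 985.2/727.6 = 1.3540; ln(1.3540) = 0.30306.
z = 6981.1 × 0.30306 = 2115.7 m.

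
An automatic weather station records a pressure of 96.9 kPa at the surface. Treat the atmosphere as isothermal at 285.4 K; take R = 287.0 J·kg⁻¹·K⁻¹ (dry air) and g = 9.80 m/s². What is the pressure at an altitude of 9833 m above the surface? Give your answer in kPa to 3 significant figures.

P ≈ 29.9 kPa

Scale height: H = RT/g = 287.0 × 285.4 / 9.80 = 8358.1 m.
Barometric formula: P = P₀ exp(−z/H).
z/H = 9833.0/8358.1 = 1.1765; exp(−1.1765) = 0.30836.
P = 96.9 × 0.30836 = 29.880 kPa.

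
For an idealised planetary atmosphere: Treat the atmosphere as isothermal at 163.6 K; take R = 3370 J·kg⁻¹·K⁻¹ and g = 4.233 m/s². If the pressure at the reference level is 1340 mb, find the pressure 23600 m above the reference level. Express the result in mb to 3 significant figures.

Scale height: H = RT/g = 3370 × 163.6 / 4.233 = 130250 m.
Barometric formula: P = P₀ exp(−z/H).
z/H = 23600/130250 = 0.18119; exp(−0.18119) = 0.83428.
P = 1340 × 0.83428 = 1117.9 mb.

P ≈ 1120 mb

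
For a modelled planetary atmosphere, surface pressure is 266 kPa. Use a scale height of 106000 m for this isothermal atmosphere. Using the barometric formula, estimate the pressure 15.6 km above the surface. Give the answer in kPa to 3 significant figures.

P ≈ 230 kPa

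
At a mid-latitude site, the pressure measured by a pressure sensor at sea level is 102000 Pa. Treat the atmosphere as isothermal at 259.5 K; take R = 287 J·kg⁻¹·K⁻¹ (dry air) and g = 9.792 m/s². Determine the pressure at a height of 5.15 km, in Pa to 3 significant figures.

Scale height: H = RT/g = 287 × 259.5 / 9.792 = 7605.9 m.
Barometric formula: P = P₀ exp(−z/H).
z/H = 5150.0/7605.9 = 0.67711; exp(−0.67711) = 0.50808.
P = 102000 × 0.50808 = 51824 Pa.

P ≈ 51800 Pa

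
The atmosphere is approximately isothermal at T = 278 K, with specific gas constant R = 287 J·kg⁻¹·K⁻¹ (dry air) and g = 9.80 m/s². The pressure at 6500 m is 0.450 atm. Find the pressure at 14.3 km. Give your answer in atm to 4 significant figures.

P ≈ 0.1726 atm

Scale height: H = RT/g = 287 × 278 / 9.80 = 8141.4 m.
Between two levels, P₂ = P₁ exp(−Δz/H) with Δz = z₂ − z₁.
Δz = 14300 − 6500.0 = 7800.0 m; Δz/H = 7800.0/8141.4 = 0.95807.
P₂ = 0.450 × exp(−0.95807) = 0.450 × 0.38363 = 0.17263 atm.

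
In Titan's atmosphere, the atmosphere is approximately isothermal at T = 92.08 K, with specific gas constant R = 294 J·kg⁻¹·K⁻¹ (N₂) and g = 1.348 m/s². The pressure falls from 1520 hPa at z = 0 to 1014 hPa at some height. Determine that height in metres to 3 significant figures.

Scale height: H = RT/g = 294 × 92.08 / 1.348 = 20083 m.
Invert the barometric formula: z = H ln(P₀/P).
P₀/P = 1520/1014 = 1.4990; ln(1.4990) = 0.40480.
z = 20083 × 0.40480 = 8129.6 m.

z ≈ 8130 m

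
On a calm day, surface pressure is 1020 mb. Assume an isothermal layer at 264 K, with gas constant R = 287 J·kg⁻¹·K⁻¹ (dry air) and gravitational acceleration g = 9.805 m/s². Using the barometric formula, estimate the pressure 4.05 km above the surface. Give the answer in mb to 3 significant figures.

Scale height: H = RT/g = 287 × 264 / 9.805 = 7727.5 m.
Barometric formula: P = P₀ exp(−z/H).
z/H = 4050.0/7727.5 = 0.52410; exp(−0.52410) = 0.59209.
P = 1020 × 0.59209 = 603.93 mb.

P ≈ 604 mb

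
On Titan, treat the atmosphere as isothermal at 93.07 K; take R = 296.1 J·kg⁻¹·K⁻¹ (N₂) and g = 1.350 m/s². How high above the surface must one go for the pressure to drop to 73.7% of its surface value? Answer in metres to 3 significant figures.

z ≈ 6230 m

Scale height: H = RT/g = 296.1 × 93.07 / 1.350 = 20413 m.
Set P/P₀ = exp(−z/H) = 0.737, so z = −H ln(0.737).
−ln(0.737) = 0.30517; z = 20413 × 0.30517 = 6229.4 m.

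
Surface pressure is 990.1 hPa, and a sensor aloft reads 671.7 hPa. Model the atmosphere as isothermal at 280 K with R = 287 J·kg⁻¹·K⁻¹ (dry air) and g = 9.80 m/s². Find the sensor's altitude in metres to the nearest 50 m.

z ≈ 3200 m

Scale height: H = RT/g = 287 × 280 / 9.80 = 8200.0 m.
Invert the barometric formula: z = H ln(P₀/P).
P₀/P = 990.1/671.7 = 1.4740; ln(1.4740) = 0.38798.
z = 8200.0 × 0.38798 = 3181.4 m.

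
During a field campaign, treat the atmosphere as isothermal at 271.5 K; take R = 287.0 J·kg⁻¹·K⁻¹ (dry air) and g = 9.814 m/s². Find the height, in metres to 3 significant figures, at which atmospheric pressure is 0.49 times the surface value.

Scale height: H = RT/g = 287.0 × 271.5 / 9.814 = 7939.7 m.
Set P/P₀ = exp(−z/H) = 0.49, so z = −H ln(0.49).
−ln(0.49) = 0.71335; z = 7939.7 × 0.71335 = 5663.8 m.

z ≈ 5660 m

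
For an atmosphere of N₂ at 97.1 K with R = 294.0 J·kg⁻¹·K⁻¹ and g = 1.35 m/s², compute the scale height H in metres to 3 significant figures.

The scale height of an isothermal atmosphere is H = RT/g.
H = 294.0 × 97.1 / 1.35 = 28547/1.35 = 21146 m.

H ≈ 21100 m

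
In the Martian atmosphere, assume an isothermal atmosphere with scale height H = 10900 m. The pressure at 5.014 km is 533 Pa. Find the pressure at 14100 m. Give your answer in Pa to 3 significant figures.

Between two levels, P₂ = P₁ exp(−Δz/H) with Δz = z₂ − z₁.
Δz = 14100 − 5014.0 = 9086.0 m; Δz/H = 9086.0/10900 = 0.83358.
P₂ = 533 × exp(−0.83358) = 533 × 0.43449 = 231.58 Pa.

P ≈ 232 Pa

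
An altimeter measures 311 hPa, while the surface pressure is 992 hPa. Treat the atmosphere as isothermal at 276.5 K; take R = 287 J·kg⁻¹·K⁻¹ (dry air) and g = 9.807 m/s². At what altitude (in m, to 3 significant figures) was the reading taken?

z ≈ 9390 m

Scale height: H = RT/g = 287 × 276.5 / 9.807 = 8091.7 m.
Invert the barometric formula: z = H ln(P₀/P).
P₀/P = 992/311 = 3.1897; ln(3.1897) = 1.1599.
z = 8091.7 × 1.1599 = 9385.6 m.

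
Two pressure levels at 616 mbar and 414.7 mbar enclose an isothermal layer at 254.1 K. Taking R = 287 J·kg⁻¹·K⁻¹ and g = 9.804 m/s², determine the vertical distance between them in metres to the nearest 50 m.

Hypsometric equation: Δz = (R T̄/g) ln(P₁/P₂).
R T̄/g = 287 × 254.1 / 9.804 = 7438.5 m.
ln(616/414.7) = ln(1.4854) = 0.39568.
Δz = 7438.5 × 0.39568 = 2943.3 m.

Δz ≈ 2950 m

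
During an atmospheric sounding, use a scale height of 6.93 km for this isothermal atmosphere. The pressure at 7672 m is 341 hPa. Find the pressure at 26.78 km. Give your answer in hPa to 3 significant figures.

P ≈ 21.6 hPa

Between two levels, P₂ = P₁ exp(−Δz/H) with Δz = z₂ − z₁.
Δz = 26780 − 7672.0 = 19108 m; Δz/H = 19108/6930.0 = 2.7573.
P₂ = 341 × exp(−2.7573) = 341 × 0.063463 = 21.641 hPa.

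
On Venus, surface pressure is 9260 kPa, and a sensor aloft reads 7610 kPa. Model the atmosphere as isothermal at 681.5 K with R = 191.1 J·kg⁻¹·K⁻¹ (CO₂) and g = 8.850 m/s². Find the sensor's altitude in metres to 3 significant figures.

Scale height: H = RT/g = 191.1 × 681.5 / 8.850 = 14716 m.
Invert the barometric formula: z = H ln(P₀/P).
P₀/P = 9260/7610 = 1.2168; ln(1.2168) = 0.19622.
z = 14716 × 0.19622 = 2887.6 m.

z ≈ 2890 m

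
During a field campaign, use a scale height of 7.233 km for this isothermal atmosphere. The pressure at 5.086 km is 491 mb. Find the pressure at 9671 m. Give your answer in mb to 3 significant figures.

P ≈ 260 mb

Between two levels, P₂ = P₁ exp(−Δz/H) with Δz = z₂ − z₁.
Δz = 9671.0 − 5086.0 = 4585.0 m; Δz/H = 4585.0/7233.0 = 0.63390.
P₂ = 491 × exp(−0.63390) = 491 × 0.53052 = 260.49 mb.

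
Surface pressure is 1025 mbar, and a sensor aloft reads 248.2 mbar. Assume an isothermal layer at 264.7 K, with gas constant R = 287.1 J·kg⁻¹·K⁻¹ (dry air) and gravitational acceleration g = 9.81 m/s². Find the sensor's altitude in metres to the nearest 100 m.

z ≈ 11000 m

Scale height: H = RT/g = 287.1 × 264.7 / 9.81 = 7746.7 m.
Invert the barometric formula: z = H ln(P₀/P).
P₀/P = 1025/248.2 = 4.1297; ln(4.1297) = 1.4182.
z = 7746.7 × 1.4182 = 10986 m.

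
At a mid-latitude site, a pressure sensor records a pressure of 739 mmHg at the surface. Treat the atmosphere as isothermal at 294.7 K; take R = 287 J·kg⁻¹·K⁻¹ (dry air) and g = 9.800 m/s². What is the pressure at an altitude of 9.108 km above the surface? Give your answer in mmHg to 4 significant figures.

P ≈ 257.2 mmHg

Scale height: H = RT/g = 287 × 294.7 / 9.800 = 8630.5 m.
Barometric formula: P = P₀ exp(−z/H).
z/H = 9108.0/8630.5 = 1.0553; exp(−1.0553) = 0.34809.
P = 739 × 0.34809 = 257.24 mmHg.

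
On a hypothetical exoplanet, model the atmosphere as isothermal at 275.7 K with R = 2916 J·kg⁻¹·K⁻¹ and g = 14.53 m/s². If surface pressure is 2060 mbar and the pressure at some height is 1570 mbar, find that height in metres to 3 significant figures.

Scale height: H = RT/g = 2916 × 275.7 / 14.53 = 55330 m.
Invert the barometric formula: z = H ln(P₀/P).
P₀/P = 2060/1570 = 1.3121; ln(1.3121) = 0.27163.
z = 55330 × 0.27163 = 15029 m.

z ≈ 15000 m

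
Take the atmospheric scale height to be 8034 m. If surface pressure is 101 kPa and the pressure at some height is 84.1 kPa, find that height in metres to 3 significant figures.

Invert the barometric formula: z = H ln(P₀/P).
P₀/P = 101/84.1 = 1.2010; ln(1.2010) = 0.18315.
z = 8034.0 × 0.18315 = 1471.4 m.

z ≈ 1470 m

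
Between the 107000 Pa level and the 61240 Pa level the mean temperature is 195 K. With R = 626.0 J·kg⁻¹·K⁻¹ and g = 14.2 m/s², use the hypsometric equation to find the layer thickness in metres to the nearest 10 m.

Hypsometric equation: Δz = (R T̄/g) ln(P₁/P₂).
R T̄/g = 626.0 × 195 / 14.2 = 8596.5 m.
ln(107000/61240) = ln(1.7472) = 0.55801.
Δz = 8596.5 × 0.55801 = 4796.9 m.

Δz ≈ 4800 m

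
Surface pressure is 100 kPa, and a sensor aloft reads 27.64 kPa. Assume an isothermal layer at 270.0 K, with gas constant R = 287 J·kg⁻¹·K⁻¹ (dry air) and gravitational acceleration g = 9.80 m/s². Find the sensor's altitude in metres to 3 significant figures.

Scale height: H = RT/g = 287 × 270.0 / 9.80 = 7907.1 m.
Invert the barometric formula: z = H ln(P₀/P).
P₀/P = 100/27.64 = 3.6179; ln(3.6179) = 1.2859.
z = 7907.1 × 1.2859 = 10168 m.

z ≈ 10200 m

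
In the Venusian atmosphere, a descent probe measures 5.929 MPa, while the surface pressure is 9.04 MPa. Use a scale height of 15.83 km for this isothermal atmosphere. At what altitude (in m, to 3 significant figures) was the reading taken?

Invert the barometric formula: z = H ln(P₀/P).
P₀/P = 9.04/5.929 = 1.5247; ln(1.5247) = 0.42180.
z = 15830 × 0.42180 = 6677.1 m.

z ≈ 6680 m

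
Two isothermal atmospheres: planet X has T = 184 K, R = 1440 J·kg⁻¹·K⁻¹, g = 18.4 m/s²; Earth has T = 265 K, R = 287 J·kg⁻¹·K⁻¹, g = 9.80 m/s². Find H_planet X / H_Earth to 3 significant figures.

H = RT/g for each body.
H_planet X = 1440 × 184 / 18.4 = 14400 m.
H_Earth = 287 × 265 / 9.80 = 7760.7 m.
H_planet X/H_Earth = 14400/7760.7 = 1.8555.

H_planet X/H_Earth ≈ 1.86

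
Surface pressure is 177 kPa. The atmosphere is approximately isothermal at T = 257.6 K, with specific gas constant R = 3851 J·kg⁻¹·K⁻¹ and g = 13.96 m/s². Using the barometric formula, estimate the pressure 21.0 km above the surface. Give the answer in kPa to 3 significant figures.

Scale height: H = RT/g = 3851 × 257.6 / 13.96 = 71061 m.
Barometric formula: P = P₀ exp(−z/H).
z/H = 21000/71061 = 0.29552; exp(−0.29552) = 0.74414.
P = 177 × 0.74414 = 131.71 kPa.

P ≈ 132 kPa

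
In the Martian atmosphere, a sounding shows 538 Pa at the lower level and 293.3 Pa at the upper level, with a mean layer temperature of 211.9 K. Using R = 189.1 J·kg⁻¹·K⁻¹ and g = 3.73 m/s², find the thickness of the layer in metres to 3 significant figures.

Hypsometric equation: Δz = (R T̄/g) ln(P₁/P₂).
R T̄/g = 189.1 × 211.9 / 3.73 = 10743 m.
ln(538/293.3) = ln(1.8343) = 0.60666.
Δz = 10743 × 0.60666 = 6517.3 m.

Δz ≈ 6520 m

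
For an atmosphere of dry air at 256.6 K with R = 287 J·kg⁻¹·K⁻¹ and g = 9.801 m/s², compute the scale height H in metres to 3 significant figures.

H ≈ 7510 m

The scale height of an isothermal atmosphere is H = RT/g.
H = 287 × 256.6 / 9.801 = 73644/9.801 = 7513.9 m.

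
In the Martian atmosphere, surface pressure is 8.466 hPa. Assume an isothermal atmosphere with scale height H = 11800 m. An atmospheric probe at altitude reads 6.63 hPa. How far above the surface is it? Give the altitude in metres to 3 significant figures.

Invert the barometric formula: z = H ln(P₀/P).
P₀/P = 8.466/6.63 = 1.2769; ln(1.2769) = 0.24444.
z = 11800 × 0.24444 = 2884.4 m.

z ≈ 2880 m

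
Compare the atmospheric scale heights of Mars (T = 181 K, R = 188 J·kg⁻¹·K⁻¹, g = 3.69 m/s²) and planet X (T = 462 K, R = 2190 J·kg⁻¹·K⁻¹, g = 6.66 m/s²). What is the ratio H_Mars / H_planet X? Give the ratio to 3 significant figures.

H_Mars/H_planet X ≈ 0.0607

H = RT/g for each body.
H_Mars = 188 × 181 / 3.69 = 9221.7 m.
H_planet X = 2190 × 462 / 6.66 = 151920 m.
H_Mars/H_planet X = 9221.7/151920 = 0.060701.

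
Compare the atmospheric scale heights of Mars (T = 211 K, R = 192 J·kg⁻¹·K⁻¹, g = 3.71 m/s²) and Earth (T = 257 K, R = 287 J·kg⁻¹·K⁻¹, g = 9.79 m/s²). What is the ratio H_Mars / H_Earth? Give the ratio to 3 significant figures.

H_Mars/H_Earth ≈ 1.45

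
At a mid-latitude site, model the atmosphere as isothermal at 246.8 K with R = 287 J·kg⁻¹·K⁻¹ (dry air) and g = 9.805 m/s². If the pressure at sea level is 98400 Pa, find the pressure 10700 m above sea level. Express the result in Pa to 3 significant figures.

Scale height: H = RT/g = 287 × 246.8 / 9.805 = 7224.0 m.
Barometric formula: P = P₀ exp(−z/H).
z/H = 10700/7224.0 = 1.4812; exp(−1.4812) = 0.22736.
P = 98400 × 0.22736 = 22372 Pa.

P ≈ 22400 Pa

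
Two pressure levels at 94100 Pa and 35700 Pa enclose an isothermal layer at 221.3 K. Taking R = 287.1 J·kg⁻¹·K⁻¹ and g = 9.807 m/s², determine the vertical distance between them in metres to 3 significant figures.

Hypsometric equation: Δz = (R T̄/g) ln(P₁/P₂).
R T̄/g = 287.1 × 221.3 / 9.807 = 6478.6 m.
ln(94100/35700) = ln(2.6359) = 0.96922.
Δz = 6478.6 × 0.96922 = 6279.2 m.

Δz ≈ 6280 m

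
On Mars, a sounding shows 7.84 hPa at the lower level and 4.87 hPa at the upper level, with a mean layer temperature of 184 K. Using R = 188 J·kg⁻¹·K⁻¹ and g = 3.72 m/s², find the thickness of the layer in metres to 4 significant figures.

Hypsometric equation: Δz = (R T̄/g) ln(P₁/P₂).
R T̄/g = 188 × 184 / 3.72 = 9298.9 m.
ln(7.84/4.87) = ln(1.6099) = 0.47617.
Δz = 9298.9 × 0.47617 = 4427.9 m.

Δz ≈ 4428 m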